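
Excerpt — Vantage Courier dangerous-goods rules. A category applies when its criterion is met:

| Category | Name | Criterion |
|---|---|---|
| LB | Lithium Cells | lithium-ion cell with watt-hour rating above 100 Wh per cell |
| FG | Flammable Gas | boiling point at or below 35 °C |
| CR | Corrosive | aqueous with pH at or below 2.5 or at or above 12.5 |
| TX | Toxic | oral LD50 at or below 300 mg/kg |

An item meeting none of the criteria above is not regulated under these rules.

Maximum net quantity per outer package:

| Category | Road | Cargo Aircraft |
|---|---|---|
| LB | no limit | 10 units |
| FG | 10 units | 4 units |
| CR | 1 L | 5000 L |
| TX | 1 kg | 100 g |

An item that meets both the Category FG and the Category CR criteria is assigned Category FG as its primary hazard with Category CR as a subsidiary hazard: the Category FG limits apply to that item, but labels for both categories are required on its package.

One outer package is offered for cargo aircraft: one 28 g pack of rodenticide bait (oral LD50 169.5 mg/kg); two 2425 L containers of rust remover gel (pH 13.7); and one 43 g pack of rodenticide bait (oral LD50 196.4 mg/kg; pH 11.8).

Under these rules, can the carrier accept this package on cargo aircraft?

Yes

Oral LD50 169.5 mg/kg meets the Category TX criterion (Toxic), so the rodenticide bait is Category TX.
The rust remover gel has pH 13.7, which is ≥ 12.5, so it is Category CR (Corrosive).
Oral LD50 196.4 mg/kg meets the Category TX criterion (Toxic), so the rodenticide bait is Category TX.
Category TX net quantity: 28 g + 43 g = 71 g.
That is within the Category TX cargo aircraft limit of 100 g.
Category CR quantity: two 2425 L containers = 4850 L.
4850 L is within the cargo aircraft limit of 5000 L for Category CR.
Every hazard category is within its cargo aircraft limit and no segregation rule is violated.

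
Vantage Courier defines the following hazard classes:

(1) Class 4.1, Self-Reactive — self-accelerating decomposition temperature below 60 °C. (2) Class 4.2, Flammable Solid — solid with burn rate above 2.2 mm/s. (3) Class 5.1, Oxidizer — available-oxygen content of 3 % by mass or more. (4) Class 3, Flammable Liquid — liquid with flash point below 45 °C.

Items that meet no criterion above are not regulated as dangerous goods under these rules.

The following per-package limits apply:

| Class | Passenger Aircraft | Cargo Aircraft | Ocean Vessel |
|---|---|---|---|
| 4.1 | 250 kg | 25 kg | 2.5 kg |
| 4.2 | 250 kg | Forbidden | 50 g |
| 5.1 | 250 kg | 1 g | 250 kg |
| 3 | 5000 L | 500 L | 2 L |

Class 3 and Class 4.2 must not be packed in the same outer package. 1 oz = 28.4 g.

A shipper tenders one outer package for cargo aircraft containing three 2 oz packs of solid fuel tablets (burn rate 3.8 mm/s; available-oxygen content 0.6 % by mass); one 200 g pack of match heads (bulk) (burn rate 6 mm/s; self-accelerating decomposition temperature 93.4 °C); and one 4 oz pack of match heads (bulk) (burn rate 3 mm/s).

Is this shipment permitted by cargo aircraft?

No

Burn rate 3.8 mm/s meets the Class 4.2 criterion (Flammable Solid), so the solid fuel tablets are Class 4.2.
Match heads (bulk): burn rate 6 mm/s > 2.2 mm/s → Class 4.2 (Flammable Solid).
Match heads (bulk): burn rate 3 mm/s > 2.2 mm/s → Class 4.2 (Flammable Solid).
Class 4.2 net quantity: (three 2 oz packs = 170.4 g) + 200 g + (one 4 oz pack = 113.6 g) = 484 g.
Class 4.2 is Forbidden by cargo aircraft.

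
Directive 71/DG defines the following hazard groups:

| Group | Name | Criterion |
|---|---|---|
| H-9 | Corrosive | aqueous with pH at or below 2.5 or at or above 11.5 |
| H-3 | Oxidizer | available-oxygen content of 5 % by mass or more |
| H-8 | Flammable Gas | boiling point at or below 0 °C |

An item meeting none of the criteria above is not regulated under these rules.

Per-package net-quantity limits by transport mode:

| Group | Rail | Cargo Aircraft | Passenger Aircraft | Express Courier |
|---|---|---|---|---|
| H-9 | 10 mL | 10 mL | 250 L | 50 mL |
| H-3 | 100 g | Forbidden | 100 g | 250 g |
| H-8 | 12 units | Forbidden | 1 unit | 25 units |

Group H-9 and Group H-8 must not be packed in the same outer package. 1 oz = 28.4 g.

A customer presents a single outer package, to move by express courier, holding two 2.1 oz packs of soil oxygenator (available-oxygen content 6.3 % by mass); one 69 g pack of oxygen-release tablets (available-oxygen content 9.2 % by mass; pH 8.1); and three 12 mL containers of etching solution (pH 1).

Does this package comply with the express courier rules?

Yes

The soil oxygenator has available-oxygen content 6.3 % by mass, which is ≥ 5 % by mass, so it is Group H-3 (Oxidizer).
Available-oxygen content 9.2 % by mass meets the Group H-3 criterion (Oxidizer), so the oxygen-release tablets are Group H-3.
Etching solution: pH 1 ≤ 2.5 → Group H-9 (Corrosive).
Group H-9 quantity: three 12 mL containers = 36 mL.
That is within the Group H-9 express courier limit of 50 mL.
Total Group H-3: (two 2.1 oz packs = 119.28 g) + 69 g = 188.28 g.
188.28 g is within the express courier limit of 250 g for Group H-3.
The segregation rule (Group H-9 with Group H-8) does not apply to Group H-9 with Group H-3.
Every hazard group is within its express courier limit and no segregation rule is violated.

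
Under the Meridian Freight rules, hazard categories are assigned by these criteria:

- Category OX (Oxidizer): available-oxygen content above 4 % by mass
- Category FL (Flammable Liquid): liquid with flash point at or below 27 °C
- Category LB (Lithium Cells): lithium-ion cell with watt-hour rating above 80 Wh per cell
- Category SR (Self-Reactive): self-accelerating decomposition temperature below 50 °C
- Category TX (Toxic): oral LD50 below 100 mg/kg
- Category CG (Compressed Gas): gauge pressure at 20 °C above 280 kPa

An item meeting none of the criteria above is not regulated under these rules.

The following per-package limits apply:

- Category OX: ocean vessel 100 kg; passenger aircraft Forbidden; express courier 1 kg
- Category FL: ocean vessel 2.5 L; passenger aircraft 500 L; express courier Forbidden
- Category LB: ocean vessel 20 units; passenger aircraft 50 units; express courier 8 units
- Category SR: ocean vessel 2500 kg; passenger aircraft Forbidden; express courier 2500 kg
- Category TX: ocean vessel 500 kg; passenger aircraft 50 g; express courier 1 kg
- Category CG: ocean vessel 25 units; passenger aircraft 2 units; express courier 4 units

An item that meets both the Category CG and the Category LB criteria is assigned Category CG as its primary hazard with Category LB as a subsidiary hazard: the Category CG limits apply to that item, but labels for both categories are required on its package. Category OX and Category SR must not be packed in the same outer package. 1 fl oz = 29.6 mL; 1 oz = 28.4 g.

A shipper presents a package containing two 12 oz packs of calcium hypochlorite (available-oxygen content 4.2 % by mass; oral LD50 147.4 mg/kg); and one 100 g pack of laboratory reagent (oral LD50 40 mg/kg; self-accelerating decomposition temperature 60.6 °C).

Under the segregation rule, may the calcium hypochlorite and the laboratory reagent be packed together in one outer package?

The calcium hypochlorite has available-oxygen content 4.2 % by mass, which is > 4 % by mass, so it is Category OX (Oxidizer).
The laboratory reagent has oral LD50 40 mg/kg, which is < 100 mg/kg, so it is Category TX (Toxic).
No segregation rule bars Category OX with Category TX.

Yes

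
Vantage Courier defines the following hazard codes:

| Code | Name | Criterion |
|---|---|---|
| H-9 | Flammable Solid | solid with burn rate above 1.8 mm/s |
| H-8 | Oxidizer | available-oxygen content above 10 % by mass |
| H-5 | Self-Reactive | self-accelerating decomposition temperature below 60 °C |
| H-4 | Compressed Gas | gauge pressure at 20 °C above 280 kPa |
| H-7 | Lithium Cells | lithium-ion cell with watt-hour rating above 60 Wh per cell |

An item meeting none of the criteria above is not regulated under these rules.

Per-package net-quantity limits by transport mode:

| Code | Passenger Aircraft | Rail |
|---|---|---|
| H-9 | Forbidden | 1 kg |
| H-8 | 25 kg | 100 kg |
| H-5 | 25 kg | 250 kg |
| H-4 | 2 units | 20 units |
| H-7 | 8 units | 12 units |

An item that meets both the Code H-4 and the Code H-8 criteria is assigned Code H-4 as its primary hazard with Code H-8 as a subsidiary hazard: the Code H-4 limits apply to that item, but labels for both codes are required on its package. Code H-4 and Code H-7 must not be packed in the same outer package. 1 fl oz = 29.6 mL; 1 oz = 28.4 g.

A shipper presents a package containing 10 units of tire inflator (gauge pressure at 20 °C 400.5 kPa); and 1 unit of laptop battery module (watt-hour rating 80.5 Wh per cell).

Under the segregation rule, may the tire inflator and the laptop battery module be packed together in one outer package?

No

Gauge pressure at 20 °C 400.5 kPa meets the Code H-4 criterion (Compressed Gas), so the tire inflator is Code H-4.
The laptop battery module has watt-hour rating 80.5 Wh per cell, which is > 60 Wh per cell, so it is Code H-7 (Lithium Cells).
Code H-4 and Code H-7 may not share an outer package.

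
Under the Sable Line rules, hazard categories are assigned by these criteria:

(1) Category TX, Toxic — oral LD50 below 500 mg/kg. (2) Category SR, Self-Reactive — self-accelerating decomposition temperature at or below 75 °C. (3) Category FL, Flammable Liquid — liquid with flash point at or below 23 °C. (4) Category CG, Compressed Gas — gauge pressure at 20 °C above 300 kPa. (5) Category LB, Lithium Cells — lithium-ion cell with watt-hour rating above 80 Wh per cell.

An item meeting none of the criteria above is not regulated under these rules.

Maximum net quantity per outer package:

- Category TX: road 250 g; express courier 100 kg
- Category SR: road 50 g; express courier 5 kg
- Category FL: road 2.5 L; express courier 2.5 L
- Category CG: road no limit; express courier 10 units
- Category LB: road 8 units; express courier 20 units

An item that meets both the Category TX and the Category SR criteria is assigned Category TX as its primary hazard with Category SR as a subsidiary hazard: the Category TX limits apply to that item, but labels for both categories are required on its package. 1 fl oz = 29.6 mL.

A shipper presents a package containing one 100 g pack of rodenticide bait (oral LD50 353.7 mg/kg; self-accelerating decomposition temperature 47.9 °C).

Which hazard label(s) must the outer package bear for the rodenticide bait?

Category SR and TX

With oral LD50 353.7 mg/kg (< 500 mg/kg), the rodenticide bait falls in Category TX.
The rodenticide bait has self-accelerating decomposition temperature 47.9 °C, which is ≤ 75 °C, so it is Category SR (Self-Reactive).
By the precedence rule Category TX is primary and Category SR is subsidiary, and that rule requires both labels on the package.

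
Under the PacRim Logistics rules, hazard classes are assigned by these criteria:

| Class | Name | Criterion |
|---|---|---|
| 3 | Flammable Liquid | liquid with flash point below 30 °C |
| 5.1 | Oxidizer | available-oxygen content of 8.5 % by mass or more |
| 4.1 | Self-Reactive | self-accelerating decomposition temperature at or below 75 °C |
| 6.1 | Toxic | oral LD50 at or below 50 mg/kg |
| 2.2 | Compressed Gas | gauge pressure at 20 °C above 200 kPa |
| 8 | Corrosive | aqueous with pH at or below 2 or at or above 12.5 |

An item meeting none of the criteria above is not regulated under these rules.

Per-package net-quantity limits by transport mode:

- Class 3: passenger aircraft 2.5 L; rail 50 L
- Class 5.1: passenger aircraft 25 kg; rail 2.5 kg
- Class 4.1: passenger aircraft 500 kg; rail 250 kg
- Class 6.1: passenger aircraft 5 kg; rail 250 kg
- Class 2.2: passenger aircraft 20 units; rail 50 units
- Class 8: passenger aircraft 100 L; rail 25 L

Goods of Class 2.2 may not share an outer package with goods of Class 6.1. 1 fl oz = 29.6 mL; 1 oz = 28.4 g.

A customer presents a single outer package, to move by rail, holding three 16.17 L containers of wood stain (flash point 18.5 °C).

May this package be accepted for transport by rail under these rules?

Yes

The wood stain has flash point 18.5 °C, which is < 30 °C, so it is Class 3 (Flammable Liquid).
Class 3 quantity: three 16.17 L containers = 48.51 L.
48.51 L is within the rail limit of 50 L for Class 3.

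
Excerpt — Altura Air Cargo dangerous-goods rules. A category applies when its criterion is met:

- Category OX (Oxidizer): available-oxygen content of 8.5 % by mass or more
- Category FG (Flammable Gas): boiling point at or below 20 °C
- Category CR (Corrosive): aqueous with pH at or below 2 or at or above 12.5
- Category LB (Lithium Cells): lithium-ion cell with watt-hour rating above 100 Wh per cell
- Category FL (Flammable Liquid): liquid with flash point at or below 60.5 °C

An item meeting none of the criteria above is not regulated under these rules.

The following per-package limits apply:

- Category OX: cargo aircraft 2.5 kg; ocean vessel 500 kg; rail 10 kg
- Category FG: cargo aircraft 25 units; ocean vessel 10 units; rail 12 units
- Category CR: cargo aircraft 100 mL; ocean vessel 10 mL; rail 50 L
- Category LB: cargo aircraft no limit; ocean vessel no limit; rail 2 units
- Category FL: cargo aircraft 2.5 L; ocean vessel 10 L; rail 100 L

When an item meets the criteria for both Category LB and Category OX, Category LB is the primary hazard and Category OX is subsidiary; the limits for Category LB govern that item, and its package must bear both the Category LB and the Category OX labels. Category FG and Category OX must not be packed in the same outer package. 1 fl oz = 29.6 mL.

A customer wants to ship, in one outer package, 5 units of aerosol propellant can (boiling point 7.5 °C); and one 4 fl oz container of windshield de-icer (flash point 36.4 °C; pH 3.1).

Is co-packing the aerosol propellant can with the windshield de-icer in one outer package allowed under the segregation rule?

Yes

Boiling point 7.5 °C meets the Category FG criterion (Flammable Gas), so the aerosol propellant can is Category FG.
Flash point 36.4 °C meets the Category FL criterion (Flammable Liquid), so the windshield de-icer is Category FL.
No segregation rule bars Category FG with Category FL.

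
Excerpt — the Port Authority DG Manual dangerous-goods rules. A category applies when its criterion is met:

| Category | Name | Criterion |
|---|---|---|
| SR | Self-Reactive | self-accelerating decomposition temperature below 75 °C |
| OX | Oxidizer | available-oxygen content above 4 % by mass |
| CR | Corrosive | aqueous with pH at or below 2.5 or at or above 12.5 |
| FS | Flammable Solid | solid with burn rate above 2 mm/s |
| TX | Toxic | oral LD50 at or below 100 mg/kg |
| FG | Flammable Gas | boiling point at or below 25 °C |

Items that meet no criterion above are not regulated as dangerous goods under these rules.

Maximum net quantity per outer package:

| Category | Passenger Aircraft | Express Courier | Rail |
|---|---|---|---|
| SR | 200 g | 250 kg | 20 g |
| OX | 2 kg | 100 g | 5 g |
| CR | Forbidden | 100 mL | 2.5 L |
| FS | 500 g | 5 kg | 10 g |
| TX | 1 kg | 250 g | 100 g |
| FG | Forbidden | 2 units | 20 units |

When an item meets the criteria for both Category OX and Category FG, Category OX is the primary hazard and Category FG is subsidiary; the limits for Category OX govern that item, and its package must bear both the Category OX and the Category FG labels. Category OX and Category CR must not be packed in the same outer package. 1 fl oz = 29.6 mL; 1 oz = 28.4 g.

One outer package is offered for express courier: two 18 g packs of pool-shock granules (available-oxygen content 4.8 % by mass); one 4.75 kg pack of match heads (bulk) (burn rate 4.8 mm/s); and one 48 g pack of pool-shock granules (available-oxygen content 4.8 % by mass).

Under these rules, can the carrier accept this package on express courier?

Yes

With available-oxygen content 4.8 % by mass (> 4 % by mass), the pool-shock granules fall in Category OX.
Burn rate 4.8 mm/s meets the Category FS criterion (Flammable Solid), so the match heads (bulk) are Category FS.
The pool-shock granules have available-oxygen content 4.8 % by mass, which is > 4 % by mass, so they are Category OX (Oxidizer).
Total Category OX: (two 18 g packs = 36 g) + 48 g = 84 g.
84 g ≤ 100 g (express courier limit, Category OX) — within limit.
Category FS quantity: 4.75 kg.
4.75 kg is within the express courier limit of 5 kg for Category FS.
The segregation rule (Category OX with Category CR) does not apply to Category OX with Category FS.
Every hazard category is within its express courier limit and no segregation rule is violated.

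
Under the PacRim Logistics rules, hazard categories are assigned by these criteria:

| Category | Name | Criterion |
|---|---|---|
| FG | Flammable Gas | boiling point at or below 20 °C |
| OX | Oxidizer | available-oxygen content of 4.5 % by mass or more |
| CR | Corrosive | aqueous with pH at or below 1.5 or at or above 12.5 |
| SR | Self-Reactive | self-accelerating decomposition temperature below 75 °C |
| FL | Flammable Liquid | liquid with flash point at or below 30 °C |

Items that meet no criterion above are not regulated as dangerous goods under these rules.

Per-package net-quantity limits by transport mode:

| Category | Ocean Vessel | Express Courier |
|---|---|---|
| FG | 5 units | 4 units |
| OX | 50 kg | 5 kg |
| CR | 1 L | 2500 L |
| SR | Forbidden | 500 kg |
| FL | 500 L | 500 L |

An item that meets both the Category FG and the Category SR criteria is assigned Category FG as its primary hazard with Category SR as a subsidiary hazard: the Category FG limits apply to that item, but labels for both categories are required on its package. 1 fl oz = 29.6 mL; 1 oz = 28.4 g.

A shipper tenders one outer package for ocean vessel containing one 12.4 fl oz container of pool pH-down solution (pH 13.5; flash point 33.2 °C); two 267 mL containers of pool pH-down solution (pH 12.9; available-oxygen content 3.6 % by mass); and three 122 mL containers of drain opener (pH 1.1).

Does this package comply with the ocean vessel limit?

No

Pool pH-down solution: pH 13.5 ≥ 12.5 → Category CR (Corrosive).
pH 12.9 meets the Category CR criterion (Corrosive), so the pool pH-down solution is Category CR.
Drain opener: pH 1.1 ≤ 1.5 → Category CR (Corrosive).
Category CR net quantity: (one 12.4 fl oz container = 367.04 mL) + (two 267 mL containers = 534 mL) + (three 122 mL containers = 366 mL) = 1267.04 mL.
That exceeds the Category CR ocean vessel limit of 1 L.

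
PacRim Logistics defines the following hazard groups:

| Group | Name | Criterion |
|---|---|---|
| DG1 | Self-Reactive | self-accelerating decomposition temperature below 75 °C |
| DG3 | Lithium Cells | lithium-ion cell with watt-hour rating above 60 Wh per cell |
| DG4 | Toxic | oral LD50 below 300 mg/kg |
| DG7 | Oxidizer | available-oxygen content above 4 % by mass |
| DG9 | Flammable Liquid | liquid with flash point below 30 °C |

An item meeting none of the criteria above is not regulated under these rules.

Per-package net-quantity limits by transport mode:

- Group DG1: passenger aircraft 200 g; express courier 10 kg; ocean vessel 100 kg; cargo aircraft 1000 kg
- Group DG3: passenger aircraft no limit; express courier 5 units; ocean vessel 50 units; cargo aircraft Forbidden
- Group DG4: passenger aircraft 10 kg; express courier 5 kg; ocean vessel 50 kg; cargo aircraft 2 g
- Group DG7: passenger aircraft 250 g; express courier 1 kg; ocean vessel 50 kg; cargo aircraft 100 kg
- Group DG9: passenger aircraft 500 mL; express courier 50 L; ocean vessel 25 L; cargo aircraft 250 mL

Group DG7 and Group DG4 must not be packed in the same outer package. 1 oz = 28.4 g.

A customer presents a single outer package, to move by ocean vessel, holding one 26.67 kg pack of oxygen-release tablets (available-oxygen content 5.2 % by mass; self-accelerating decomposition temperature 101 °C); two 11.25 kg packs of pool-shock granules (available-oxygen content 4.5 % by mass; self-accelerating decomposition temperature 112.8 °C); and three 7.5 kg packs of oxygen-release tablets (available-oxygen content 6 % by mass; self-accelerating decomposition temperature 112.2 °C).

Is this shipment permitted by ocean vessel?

With available-oxygen content 5.2 % by mass (> 4 % by mass), the oxygen-release tablets fall in Group DG7.
With available-oxygen content 4.5 % by mass (> 4 % by mass), the pool-shock granules fall in Group DG7.
With available-oxygen content 6 % by mass (> 4 % by mass), the oxygen-release tablets fall in Group DG7.
Total Group DG7: 26.67 kg + (two 11.25 kg packs = 22.5 kg) + (three 7.5 kg packs = 22.5 kg) = 71.67 kg.
71.67 kg > 50 kg (ocean vessel limit, Group DG7) — over the limit.

No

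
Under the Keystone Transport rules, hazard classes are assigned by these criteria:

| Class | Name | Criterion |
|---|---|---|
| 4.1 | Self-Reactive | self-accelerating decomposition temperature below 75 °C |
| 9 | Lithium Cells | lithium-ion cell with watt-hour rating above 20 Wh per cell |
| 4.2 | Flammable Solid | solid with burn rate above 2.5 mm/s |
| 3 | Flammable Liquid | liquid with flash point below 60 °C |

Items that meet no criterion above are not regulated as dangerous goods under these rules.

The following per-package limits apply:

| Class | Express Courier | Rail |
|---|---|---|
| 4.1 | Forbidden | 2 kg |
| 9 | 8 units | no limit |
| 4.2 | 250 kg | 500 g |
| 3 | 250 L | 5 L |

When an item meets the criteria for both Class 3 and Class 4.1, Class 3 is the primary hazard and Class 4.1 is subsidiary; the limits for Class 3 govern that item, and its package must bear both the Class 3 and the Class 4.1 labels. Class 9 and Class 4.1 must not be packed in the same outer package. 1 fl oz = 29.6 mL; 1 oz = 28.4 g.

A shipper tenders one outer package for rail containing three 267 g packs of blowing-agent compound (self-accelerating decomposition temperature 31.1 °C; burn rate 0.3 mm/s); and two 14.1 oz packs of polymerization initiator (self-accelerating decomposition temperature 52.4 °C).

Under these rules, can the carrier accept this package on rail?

Yes

Blowing-agent compound: self-accelerating decomposition temperature 31.1 °C < 75 °C → Class 4.1 (Self-Reactive).
Self-accelerating decomposition temperature 52.4 °C meets the Class 4.1 criterion (Self-Reactive), so the polymerization initiator is Class 4.1.
Class 4.1 net quantity: (three 267 g packs = 801 g) + (two 14.1 oz packs = 800.88 g) = 1601.88 g.
1601.88 g is within the rail limit of 2 kg for Class 4.1.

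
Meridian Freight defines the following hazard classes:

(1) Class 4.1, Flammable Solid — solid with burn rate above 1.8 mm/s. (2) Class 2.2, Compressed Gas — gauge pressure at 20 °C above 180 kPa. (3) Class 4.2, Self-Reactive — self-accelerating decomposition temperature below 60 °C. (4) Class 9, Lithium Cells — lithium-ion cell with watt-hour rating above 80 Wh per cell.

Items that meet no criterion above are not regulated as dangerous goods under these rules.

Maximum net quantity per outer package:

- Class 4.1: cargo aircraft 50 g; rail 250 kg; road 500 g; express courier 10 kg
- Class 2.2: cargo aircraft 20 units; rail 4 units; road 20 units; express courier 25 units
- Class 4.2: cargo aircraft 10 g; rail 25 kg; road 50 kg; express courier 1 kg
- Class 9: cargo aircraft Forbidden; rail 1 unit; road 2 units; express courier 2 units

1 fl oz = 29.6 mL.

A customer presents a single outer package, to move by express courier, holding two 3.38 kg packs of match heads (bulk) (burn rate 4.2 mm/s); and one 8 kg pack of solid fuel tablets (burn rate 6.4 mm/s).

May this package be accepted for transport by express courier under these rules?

No

The match heads (bulk) have burn rate 4.2 mm/s, which is > 1.8 mm/s, so they are Class 4.1 (Flammable Solid).
Solid fuel tablets: burn rate 6.4 mm/s > 1.8 mm/s → Class 4.1 (Flammable Solid).
Class 4.1 net quantity: (two 3.38 kg packs = 6.76 kg) + 8 kg = 14.76 kg.
That exceeds the Class 4.1 express courier limit of 10 kg.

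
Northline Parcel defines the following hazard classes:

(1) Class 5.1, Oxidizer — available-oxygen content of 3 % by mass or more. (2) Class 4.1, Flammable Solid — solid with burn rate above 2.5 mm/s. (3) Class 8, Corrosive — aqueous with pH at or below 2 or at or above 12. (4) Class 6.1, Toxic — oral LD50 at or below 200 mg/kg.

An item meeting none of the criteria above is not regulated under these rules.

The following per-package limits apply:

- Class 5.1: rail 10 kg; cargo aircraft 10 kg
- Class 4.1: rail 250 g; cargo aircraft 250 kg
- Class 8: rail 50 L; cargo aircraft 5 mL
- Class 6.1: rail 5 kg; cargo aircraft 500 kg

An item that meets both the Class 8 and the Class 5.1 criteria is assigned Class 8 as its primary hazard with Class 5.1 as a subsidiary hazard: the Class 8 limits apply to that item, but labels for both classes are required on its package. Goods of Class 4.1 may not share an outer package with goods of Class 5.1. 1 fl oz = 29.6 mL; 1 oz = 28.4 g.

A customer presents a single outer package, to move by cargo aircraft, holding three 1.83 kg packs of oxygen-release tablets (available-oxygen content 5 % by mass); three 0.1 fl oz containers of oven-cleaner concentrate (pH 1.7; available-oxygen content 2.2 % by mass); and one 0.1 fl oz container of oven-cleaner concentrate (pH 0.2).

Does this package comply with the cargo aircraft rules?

Available-oxygen content 5 % by mass meets the Class 5.1 criterion (Oxidizer), so the oxygen-release tablets are Class 5.1.
Oven-cleaner concentrate: pH 1.7 ≤ 2 → Class 8 (Corrosive).
With pH 0.2 (≤ 2), the oven-cleaner concentrate falls in Class 8.
Total Class 8: (three 0.1 fl oz containers = 8.88 mL) + (one 0.1 fl oz container = 2.96 mL) = 11.84 mL.
11.84 mL exceeds the cargo aircraft limit of 5 mL for Class 8.
Class 5.1 quantity: three 1.83 kg packs = 5.49 kg.
5.49 kg ≤ 10 kg (cargo aircraft limit, Class 5.1) — within limit.
The segregation rule (Class 4.1 with Class 5.1) does not apply to Class 8 with Class 5.1.

No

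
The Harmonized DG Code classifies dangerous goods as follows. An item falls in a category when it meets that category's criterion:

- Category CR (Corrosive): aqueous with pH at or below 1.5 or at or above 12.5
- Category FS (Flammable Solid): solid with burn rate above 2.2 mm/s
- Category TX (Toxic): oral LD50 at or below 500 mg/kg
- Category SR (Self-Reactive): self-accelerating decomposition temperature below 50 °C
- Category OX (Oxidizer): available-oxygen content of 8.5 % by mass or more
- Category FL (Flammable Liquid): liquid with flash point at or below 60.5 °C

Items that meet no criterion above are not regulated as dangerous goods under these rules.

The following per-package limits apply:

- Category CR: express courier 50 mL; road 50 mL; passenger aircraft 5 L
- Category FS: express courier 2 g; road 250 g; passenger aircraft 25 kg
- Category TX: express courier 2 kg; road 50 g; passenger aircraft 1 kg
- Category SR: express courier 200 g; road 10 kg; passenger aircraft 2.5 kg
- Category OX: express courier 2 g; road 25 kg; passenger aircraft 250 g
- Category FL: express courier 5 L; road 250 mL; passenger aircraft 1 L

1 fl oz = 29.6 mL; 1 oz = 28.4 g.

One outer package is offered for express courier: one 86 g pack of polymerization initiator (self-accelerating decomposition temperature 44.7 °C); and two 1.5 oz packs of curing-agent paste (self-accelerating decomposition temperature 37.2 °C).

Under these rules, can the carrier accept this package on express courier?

Yes

With self-accelerating decomposition temperature 44.7 °C (< 50 °C), the polymerization initiator falls in Category SR.
Self-accelerating decomposition temperature 37.2 °C meets the Category SR criterion (Self-Reactive), so the curing-agent paste is Category SR.
Category SR net quantity: 86 g + (two 1.5 oz packs = 85.2 g) = 171.2 g.
That is within the Category SR express courier limit of 200 g.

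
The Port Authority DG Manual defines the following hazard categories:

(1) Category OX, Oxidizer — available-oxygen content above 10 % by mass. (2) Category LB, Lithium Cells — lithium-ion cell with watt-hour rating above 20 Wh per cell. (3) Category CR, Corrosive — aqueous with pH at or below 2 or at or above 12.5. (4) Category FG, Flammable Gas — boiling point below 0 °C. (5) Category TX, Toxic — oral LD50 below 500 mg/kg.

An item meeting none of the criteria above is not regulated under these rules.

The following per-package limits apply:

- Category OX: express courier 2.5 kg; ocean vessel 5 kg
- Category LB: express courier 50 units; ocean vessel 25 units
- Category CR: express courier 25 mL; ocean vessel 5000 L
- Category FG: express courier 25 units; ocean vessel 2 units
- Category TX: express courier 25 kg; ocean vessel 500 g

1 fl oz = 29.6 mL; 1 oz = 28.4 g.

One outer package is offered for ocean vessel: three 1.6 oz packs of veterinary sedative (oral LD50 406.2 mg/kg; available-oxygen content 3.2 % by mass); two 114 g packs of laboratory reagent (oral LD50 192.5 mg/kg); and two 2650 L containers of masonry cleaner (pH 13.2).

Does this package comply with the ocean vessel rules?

No

With oral LD50 406.2 mg/kg (< 500 mg/kg), the veterinary sedative falls in Category TX.
The laboratory reagent has oral LD50 192.5 mg/kg, which is < 500 mg/kg, so it is Category TX (Toxic).
Masonry cleaner: pH 13.2 ≥ 12.5 → Category CR (Corrosive).
Category CR quantity: two 2650 L containers = 5300 L.
5300 L > 5000 L (ocean vessel limit, Category CR) — over the limit.
Category TX net quantity: (three 1.6 oz packs = 136.32 g) + (two 114 g packs = 228 g) = 364.32 g.
That is within the Category TX ocean vessel limit of 500 g.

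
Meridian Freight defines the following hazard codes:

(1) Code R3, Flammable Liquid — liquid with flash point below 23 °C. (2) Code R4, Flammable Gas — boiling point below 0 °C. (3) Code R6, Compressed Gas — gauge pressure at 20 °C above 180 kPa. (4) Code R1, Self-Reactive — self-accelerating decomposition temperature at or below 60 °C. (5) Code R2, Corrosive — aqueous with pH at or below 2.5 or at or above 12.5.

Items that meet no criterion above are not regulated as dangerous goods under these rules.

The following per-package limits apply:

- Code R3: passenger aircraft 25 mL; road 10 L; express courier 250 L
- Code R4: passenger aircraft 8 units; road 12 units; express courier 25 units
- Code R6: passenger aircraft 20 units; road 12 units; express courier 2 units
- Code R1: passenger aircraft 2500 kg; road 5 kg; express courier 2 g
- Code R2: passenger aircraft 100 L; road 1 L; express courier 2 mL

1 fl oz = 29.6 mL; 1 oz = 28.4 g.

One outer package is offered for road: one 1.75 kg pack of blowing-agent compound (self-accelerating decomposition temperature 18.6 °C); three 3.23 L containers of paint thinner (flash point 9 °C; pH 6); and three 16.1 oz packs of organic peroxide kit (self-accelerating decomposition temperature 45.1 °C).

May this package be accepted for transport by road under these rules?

Self-accelerating decomposition temperature 18.6 °C meets the Code R1 criterion (Self-Reactive), so the blowing-agent compound is Code R1.
Paint thinner: flash point 9 °C < 23 °C → Code R3 (Flammable Liquid).
Self-accelerating decomposition temperature 45.1 °C meets the Code R1 criterion (Self-Reactive), so the organic peroxide kit is Code R1.
Code R1 net quantity: 1.75 kg + (three 16.1 oz packs = 1371.72 g) = 3121.72 g.
That is within the Code R1 road limit of 5 kg.
Code R3 quantity: three 3.23 L containers = 9.69 L.
That is within the Code R3 road limit of 10 L.
Every hazard code is within its road limit and no segregation rule is violated.

Yes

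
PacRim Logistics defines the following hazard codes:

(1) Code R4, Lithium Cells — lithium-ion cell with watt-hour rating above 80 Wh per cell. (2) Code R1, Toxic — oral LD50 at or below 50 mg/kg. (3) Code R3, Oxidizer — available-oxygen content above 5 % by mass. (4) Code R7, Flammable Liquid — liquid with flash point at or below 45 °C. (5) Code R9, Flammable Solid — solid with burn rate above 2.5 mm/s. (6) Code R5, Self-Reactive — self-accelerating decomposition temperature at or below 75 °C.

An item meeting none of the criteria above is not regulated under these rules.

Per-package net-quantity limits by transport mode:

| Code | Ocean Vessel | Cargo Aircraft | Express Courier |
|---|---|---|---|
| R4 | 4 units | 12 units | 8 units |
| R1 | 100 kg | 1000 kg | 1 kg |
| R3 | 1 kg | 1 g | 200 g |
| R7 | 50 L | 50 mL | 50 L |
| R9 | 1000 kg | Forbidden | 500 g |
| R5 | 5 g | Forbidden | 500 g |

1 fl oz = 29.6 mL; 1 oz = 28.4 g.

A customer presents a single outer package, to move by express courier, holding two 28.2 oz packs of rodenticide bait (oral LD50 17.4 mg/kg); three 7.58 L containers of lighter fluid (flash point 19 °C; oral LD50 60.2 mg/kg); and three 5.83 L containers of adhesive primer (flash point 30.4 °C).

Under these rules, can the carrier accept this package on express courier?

No

Oral LD50 17.4 mg/kg meets the Code R1 criterion (Toxic), so the rodenticide bait is Code R1.
Flash point 19 °C meets the Code R7 criterion (Flammable Liquid), so the lighter fluid is Code R7.
Adhesive primer: flash point 30.4 °C ≤ 45 °C → Code R7 (Flammable Liquid).
Code R7 net quantity: (three 7.58 L containers = 22.74 L) + (three 5.83 L containers = 17.49 L) = 40.23 L.
That is within the Code R7 express courier limit of 50 L.
Code R1 quantity: two 28.2 oz packs = 1601.76 g.
That exceeds the Code R1 express courier limit of 1 kg.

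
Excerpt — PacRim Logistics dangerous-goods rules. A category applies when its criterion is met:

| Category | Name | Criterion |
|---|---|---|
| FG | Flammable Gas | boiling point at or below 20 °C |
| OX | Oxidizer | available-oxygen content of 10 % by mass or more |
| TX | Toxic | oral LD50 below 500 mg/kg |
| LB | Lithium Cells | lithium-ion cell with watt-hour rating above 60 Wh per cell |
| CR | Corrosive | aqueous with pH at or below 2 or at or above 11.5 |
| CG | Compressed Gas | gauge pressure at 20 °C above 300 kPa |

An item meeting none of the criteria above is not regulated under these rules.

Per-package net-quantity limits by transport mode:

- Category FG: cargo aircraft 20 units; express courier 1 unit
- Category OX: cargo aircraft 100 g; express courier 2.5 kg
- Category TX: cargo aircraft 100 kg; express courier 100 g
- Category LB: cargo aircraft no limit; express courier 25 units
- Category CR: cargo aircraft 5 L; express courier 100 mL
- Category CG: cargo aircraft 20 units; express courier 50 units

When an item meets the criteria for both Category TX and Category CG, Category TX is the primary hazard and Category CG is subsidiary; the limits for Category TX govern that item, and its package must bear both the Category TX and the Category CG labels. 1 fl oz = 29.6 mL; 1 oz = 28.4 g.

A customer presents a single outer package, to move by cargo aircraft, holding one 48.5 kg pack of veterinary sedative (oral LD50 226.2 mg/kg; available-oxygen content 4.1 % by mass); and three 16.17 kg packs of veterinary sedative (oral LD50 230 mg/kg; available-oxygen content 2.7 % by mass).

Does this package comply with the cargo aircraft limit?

Oral LD50 226.2 mg/kg meets the Category TX criterion (Toxic), so the veterinary sedative is Category TX.
Veterinary sedative: oral LD50 230 mg/kg < 500 mg/kg → Category TX (Toxic).
Category TX net quantity: 48.5 kg + (three 16.17 kg packs = 48.51 kg) = 97.01 kg.
97.01 kg ≤ 100 kg (cargo aircraft limit, Category TX) — within limit.

Yes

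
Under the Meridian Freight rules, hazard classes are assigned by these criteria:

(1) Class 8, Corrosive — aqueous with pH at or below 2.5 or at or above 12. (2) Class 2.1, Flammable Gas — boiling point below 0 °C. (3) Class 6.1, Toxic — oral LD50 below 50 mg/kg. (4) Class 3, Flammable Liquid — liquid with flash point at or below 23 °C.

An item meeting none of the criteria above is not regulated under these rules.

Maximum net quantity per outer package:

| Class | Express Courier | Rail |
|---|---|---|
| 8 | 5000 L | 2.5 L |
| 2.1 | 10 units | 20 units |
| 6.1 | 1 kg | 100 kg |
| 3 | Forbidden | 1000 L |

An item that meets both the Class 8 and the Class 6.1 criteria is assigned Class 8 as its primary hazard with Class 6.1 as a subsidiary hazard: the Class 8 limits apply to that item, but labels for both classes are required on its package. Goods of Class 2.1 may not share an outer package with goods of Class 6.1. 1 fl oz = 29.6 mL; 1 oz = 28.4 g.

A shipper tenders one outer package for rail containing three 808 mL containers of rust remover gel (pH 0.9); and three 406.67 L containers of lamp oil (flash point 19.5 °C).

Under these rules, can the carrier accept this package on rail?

No

pH 0.9 meets the Class 8 criterion (Corrosive), so the rust remover gel is Class 8.
Lamp oil: flash point 19.5 °C ≤ 23 °C → Class 3 (Flammable Liquid).
Class 8 quantity: three 808 mL containers = 2.424 L.
2.424 L is within the rail limit of 2.5 L for Class 8.
Class 3 quantity: three 406.67 L containers = 1220.01 L.
1220.01 L > 1000 L (rail limit, Class 3) — over the limit.
The segregation rule (Class 2.1 with Class 6.1) does not apply to Class 8 with Class 3.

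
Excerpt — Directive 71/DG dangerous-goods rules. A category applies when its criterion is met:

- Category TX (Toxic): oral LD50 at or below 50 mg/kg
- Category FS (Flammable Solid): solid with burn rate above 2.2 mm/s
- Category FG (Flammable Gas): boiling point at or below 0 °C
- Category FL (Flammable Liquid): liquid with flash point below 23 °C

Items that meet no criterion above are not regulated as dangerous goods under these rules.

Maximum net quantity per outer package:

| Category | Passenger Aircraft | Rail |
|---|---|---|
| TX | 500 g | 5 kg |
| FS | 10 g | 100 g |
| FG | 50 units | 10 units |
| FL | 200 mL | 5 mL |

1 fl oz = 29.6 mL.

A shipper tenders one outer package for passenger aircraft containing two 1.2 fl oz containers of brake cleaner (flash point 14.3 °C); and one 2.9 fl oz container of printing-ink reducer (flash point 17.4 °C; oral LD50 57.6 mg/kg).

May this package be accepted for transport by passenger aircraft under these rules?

With flash point 14.3 °C (< 23 °C), the brake cleaner falls in Category FL.
Printing-ink reducer: flash point 17.4 °C < 23 °C → Category FL (Flammable Liquid).
Category FL net quantity: (two 1.2 fl oz containers = 71.04 mL) + (one 2.9 fl oz container = 85.84 mL) = 156.88 mL.
156.88 mL is within the passenger aircraft limit of 200 mL for Category FL.

Yes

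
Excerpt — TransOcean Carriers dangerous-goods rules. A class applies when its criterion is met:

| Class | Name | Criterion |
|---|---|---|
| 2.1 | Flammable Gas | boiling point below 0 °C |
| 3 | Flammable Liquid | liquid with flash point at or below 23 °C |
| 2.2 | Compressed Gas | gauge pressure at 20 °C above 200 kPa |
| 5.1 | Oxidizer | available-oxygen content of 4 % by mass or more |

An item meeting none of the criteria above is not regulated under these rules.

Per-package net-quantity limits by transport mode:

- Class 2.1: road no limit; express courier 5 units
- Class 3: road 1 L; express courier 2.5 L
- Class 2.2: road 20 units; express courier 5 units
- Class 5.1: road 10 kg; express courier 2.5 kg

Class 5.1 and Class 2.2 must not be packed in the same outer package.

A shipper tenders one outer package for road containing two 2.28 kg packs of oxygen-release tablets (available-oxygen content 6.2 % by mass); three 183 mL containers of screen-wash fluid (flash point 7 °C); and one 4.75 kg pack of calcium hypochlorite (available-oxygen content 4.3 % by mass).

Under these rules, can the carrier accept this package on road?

The oxygen-release tablets have available-oxygen content 6.2 % by mass, which is ≥ 4 % by mass, so they are Class 5.1 (Oxidizer).
Flash point 7 °C meets the Class 3 criterion (Flammable Liquid), so the screen-wash fluid is Class 3.
Available-oxygen content 4.3 % by mass meets the Class 5.1 criterion (Oxidizer), so the calcium hypochlorite is Class 5.1.
Total Class 5.1: (two 2.28 kg packs = 4.56 kg) + 4.75 kg = 9.31 kg.
That is within the Class 5.1 road limit of 10 kg.
Class 3 quantity: three 183 mL containers = 549 mL.
549 mL is within the road limit of 1 L for Class 3.
The segregation rule (Class 5.1 with Class 2.2) does not apply to Class 5.1 with Class 3.
Every hazard class is within its road limit and no segregation rule is violated.

Yes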